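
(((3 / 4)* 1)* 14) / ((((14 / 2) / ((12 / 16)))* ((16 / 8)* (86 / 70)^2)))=11025 / 29584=0.37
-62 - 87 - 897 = -1046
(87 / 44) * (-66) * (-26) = 3393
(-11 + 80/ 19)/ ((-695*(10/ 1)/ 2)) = 129/ 66025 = 0.00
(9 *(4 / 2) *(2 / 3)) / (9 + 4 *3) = 4 / 7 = 0.57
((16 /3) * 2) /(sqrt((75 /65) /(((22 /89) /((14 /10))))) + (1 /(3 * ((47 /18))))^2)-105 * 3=-957654946037 /3039917711 + 156149792 * sqrt(534534) /27359259399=-310.85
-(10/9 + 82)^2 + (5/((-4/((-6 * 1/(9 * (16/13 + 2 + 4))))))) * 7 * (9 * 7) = -104412797/15228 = -6856.63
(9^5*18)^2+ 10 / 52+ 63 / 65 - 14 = 146863358968451 / 130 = 1129718145911.16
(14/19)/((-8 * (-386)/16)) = 14/3667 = 0.00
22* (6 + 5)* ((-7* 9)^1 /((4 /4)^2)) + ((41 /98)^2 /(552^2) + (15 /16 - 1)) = -44615729932031 /2926377216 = -15246.06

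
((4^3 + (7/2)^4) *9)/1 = 1926.56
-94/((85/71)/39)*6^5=-2023983936/85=-23811575.72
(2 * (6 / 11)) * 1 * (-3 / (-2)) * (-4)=-6.55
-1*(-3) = 3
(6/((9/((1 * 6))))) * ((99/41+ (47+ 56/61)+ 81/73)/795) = 37567868/145145535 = 0.26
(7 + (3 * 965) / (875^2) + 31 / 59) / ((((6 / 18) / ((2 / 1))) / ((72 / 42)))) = 4897559592 / 63240625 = 77.44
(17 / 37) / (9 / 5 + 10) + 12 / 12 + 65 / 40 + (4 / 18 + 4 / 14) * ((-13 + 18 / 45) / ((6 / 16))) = -14.40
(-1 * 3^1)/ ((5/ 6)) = -18/ 5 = -3.60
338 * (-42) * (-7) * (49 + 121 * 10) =125109348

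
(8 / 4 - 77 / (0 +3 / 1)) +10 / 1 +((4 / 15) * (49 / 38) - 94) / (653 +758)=-5522537 / 402135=-13.73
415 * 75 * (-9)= -280125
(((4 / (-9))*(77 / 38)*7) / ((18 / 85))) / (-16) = 1.86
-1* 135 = -135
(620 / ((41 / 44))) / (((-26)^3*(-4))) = 1705 / 180154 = 0.01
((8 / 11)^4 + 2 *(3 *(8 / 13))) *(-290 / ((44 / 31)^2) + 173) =204407826 / 1771561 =115.38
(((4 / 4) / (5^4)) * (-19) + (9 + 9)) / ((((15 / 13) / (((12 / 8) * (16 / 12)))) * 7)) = 292006 / 65625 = 4.45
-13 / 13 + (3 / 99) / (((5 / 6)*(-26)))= -1.00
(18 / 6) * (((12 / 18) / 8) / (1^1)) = 1 / 4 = 0.25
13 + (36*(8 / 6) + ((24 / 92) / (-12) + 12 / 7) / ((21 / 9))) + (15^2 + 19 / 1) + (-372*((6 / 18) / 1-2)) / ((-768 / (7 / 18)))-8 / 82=48755996797 / 159691392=305.31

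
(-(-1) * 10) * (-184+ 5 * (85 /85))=-1790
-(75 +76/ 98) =-3713/ 49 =-75.78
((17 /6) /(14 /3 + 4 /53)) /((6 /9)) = 2703 /3016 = 0.90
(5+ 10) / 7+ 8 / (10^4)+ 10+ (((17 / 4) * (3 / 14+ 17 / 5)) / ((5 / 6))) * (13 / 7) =5681073 / 122500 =46.38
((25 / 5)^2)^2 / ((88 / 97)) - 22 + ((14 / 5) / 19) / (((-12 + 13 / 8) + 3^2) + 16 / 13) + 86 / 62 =2594006807 / 3887400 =667.29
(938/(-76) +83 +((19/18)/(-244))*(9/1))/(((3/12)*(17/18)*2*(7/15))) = 88395165/275842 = 320.46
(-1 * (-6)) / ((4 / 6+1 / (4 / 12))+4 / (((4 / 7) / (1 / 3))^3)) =2592 / 1927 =1.35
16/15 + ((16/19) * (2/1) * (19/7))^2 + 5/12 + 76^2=17047241/2940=5798.38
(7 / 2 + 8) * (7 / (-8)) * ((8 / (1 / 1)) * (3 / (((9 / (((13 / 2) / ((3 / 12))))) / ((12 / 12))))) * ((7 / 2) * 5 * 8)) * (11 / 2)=-1611610 / 3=-537203.33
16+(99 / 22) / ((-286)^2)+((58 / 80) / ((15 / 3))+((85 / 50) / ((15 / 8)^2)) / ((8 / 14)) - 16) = 91217827 / 92020500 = 0.99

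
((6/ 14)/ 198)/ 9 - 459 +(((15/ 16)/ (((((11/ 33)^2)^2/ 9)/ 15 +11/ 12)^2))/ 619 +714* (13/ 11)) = 384.82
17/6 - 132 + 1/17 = -13169/102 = -129.11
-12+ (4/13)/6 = -466/39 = -11.95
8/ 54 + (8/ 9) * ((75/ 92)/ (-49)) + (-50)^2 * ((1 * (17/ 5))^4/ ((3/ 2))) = 6777232082/ 30429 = 222722.80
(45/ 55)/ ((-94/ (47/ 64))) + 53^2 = 3955063/ 1408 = 2808.99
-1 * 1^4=-1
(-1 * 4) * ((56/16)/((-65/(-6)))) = -84/65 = -1.29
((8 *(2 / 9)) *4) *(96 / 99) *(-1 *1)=-2048 / 297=-6.90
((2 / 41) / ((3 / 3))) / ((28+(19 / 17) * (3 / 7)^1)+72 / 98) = 1666 / 997735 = 0.00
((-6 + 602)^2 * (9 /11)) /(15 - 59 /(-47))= 37564092 /2101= 17879.15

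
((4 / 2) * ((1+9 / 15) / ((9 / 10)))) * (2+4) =21.33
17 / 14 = 1.21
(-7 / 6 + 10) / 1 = 8.83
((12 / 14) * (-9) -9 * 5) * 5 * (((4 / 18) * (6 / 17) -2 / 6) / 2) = 7995 / 238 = 33.59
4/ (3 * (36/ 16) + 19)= 16/ 103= 0.16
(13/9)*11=143/9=15.89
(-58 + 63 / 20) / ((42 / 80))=-104.48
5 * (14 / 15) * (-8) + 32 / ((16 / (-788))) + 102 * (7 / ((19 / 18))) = -53404 / 57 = -936.91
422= 422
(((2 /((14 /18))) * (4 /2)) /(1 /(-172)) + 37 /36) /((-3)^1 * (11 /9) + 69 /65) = 14472445 /42672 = 339.16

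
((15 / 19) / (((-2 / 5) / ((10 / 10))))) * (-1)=75 / 38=1.97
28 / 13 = 2.15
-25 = -25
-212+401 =189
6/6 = 1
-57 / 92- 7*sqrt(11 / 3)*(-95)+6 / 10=1273.36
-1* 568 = -568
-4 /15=-0.27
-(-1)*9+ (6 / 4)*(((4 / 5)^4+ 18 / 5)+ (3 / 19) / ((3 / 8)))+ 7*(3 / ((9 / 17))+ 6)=97.31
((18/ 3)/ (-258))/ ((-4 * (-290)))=-1/ 49880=-0.00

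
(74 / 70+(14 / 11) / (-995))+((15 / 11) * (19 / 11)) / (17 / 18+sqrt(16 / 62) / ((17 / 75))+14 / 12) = -535097449776 / 69241740953+58866750 * sqrt(62) / 49706921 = 1.60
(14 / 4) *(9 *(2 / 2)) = 63 / 2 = 31.50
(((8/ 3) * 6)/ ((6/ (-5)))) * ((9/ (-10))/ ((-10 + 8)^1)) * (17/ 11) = -102/ 11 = -9.27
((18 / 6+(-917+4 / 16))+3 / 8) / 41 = -7307 / 328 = -22.28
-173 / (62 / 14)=-1211 / 31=-39.06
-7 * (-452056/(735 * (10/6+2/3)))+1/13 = 5876973/3185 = 1845.20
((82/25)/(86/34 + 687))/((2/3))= 2091/293050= 0.01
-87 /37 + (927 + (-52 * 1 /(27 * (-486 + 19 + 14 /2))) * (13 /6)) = 924.66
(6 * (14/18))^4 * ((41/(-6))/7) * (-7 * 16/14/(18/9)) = 450016/243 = 1851.92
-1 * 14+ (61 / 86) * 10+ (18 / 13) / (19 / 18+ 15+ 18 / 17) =-6.83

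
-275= -275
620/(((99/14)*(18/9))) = 4340/99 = 43.84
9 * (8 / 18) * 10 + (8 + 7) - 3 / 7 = 54.57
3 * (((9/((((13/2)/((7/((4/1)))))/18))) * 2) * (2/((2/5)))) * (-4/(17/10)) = -680400/221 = -3078.73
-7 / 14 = -1 / 2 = -0.50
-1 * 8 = -8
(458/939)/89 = 458/83571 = 0.01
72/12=6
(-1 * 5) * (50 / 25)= -10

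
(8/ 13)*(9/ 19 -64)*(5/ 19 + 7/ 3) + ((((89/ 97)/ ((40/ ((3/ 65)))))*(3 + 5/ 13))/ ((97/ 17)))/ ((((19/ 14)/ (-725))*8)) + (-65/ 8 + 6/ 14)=-5267584017461/ 48218829204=-109.24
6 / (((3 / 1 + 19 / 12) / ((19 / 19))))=72 / 55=1.31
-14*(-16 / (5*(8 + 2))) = 112 / 25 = 4.48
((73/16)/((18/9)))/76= 73/2432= 0.03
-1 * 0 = 0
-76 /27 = -2.81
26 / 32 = 13 / 16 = 0.81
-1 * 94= -94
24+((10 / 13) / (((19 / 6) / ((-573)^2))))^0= 25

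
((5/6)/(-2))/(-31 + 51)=-1/48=-0.02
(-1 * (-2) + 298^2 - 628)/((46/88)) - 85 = 3877877/23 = 168603.35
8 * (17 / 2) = 68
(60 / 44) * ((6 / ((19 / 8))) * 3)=2160 / 209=10.33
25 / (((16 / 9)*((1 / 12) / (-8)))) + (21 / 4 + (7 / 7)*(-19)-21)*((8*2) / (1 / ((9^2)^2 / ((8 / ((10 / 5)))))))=-913329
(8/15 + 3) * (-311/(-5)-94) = -2809/25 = -112.36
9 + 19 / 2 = 37 / 2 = 18.50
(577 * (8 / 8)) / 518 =577 / 518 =1.11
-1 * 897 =-897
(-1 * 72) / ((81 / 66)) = -176 / 3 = -58.67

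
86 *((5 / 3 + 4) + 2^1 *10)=6622 / 3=2207.33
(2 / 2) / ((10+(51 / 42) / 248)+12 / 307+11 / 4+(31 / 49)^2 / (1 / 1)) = 365605072 / 4823878929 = 0.08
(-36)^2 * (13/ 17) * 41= 690768/ 17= 40633.41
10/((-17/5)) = -50/17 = -2.94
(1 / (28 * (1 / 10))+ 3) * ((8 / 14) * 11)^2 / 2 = 22748 / 343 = 66.32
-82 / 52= -41 / 26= -1.58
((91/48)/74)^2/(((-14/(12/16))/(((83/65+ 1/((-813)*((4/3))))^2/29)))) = -18860960181/9554103962828800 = -0.00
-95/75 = -19/15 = -1.27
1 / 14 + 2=29 / 14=2.07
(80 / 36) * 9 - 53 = -33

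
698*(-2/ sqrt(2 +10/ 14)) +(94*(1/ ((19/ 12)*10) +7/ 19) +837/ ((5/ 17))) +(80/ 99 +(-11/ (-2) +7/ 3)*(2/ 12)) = 2414771/ 836-1396*sqrt(133)/ 19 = 2041.14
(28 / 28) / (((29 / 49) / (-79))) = -3871 / 29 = -133.48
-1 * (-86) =86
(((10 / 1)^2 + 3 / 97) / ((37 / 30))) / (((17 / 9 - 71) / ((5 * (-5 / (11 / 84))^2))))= -1155336210000 / 135057659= -8554.39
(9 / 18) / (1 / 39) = 39 / 2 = 19.50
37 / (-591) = -37 / 591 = -0.06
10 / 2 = 5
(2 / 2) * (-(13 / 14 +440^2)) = -2710413 / 14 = -193600.93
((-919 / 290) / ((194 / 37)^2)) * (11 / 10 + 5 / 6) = -1258111 / 5645400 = -0.22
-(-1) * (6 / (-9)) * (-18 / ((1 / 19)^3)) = 82308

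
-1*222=-222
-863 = -863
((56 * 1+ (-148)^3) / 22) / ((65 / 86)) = -139394648 / 715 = -194957.55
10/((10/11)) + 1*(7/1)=18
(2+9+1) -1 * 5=7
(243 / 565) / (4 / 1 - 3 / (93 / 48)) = 7533 / 42940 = 0.18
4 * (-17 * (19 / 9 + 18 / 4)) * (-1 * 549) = 246806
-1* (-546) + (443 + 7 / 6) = 5941 / 6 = 990.17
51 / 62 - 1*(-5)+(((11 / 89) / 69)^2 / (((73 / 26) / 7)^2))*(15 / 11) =24183095486003 / 4153310019546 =5.82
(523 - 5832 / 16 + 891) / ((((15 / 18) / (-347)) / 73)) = -159509307 / 5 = -31901861.40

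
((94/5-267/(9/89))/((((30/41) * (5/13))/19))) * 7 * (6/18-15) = 61326499234/3375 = 18170814.59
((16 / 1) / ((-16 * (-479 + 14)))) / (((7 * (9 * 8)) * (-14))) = -0.00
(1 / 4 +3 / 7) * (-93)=-1767 / 28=-63.11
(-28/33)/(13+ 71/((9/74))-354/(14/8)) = -588/273383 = -0.00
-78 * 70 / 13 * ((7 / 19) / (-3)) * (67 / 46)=32830 / 437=75.13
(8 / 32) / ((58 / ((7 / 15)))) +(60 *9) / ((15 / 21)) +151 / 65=34306627 / 45240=758.33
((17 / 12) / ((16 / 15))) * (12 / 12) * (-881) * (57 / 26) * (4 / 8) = -4268445 / 3328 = -1282.59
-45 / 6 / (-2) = 3.75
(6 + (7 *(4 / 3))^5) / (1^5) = 17211826 / 243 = 70830.56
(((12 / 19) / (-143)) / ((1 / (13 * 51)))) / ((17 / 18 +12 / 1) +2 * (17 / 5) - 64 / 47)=-2588760 / 16251631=-0.16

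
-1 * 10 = -10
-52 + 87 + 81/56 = 36.45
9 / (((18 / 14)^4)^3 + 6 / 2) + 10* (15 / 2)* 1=8140358813703 / 107984466028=75.38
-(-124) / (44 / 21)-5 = 596 / 11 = 54.18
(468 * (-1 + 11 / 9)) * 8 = 832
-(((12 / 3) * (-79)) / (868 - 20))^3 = 493039 / 9528128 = 0.05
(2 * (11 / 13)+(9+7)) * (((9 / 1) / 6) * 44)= 1167.69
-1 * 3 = -3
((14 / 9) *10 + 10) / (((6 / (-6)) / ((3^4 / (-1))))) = 2070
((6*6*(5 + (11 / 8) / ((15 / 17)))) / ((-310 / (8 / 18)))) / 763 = -787 / 1773975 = -0.00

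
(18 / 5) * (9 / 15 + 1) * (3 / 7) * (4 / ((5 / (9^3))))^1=1259712 / 875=1439.67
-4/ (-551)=4/ 551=0.01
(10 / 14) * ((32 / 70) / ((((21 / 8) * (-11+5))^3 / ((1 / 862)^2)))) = -256 / 2276000057583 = -0.00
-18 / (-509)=18 / 509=0.04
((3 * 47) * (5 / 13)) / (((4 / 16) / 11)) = 31020 / 13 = 2386.15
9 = 9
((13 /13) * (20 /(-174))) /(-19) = 0.01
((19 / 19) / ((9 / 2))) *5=10 / 9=1.11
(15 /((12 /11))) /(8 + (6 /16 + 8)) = 110 /131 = 0.84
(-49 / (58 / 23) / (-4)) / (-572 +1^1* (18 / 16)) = -1127 / 132443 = -0.01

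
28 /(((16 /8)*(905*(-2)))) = -7 /905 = -0.01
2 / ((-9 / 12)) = -8 / 3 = -2.67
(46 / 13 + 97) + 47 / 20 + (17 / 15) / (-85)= 401213 / 3900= 102.88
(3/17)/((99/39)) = 13/187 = 0.07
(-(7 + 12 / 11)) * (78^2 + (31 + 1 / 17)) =-9252084 / 187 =-49476.39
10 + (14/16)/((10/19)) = 933/80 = 11.66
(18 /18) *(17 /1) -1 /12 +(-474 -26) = -5797 /12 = -483.08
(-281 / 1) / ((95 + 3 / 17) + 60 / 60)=-2.92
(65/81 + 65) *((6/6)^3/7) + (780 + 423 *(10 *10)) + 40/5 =43097.40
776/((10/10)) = 776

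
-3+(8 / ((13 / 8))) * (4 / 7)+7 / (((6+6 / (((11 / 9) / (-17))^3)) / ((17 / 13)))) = -366293815 / 1954814316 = -0.19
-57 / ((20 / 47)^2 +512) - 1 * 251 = -94703107 / 377136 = -251.11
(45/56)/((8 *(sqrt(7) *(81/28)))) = 0.01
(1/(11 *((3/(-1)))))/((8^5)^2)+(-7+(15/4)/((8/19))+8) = 351012913151/35433480192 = 9.91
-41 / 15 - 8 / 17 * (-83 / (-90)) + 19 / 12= -4847 / 3060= -1.58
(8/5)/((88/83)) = 83/55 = 1.51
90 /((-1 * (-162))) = 5 /9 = 0.56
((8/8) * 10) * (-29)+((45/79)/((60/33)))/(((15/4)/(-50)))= -23240/79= -294.18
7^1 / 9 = 7 / 9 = 0.78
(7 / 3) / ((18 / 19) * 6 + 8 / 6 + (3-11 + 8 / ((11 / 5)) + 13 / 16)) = 23408 / 34775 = 0.67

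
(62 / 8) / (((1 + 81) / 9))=279 / 328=0.85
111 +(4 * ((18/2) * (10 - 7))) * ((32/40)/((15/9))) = 4071/25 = 162.84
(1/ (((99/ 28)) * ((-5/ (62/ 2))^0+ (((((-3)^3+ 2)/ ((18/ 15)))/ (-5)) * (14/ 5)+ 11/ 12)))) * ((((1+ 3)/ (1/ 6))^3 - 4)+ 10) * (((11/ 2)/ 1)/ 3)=258160/ 489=527.93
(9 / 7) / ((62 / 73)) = 657 / 434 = 1.51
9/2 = 4.50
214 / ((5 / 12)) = 2568 / 5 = 513.60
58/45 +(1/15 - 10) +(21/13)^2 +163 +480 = 4844119/7605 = 636.97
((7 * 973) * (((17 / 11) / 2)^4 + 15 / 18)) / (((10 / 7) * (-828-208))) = -5695378633 / 1040096640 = -5.48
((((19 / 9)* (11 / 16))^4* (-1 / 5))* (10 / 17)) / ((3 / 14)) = -13356208327 / 5482266624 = -2.44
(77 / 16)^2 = 5929 / 256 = 23.16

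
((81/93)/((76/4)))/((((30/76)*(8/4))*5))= 9/775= 0.01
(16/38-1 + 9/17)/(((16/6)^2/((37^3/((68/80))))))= -2279385/5491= -415.11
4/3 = 1.33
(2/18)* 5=5/9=0.56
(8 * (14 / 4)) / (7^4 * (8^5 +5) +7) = 1 / 2810285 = 0.00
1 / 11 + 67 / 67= 12 / 11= 1.09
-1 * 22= -22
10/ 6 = 1.67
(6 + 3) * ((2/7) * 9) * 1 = 162/7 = 23.14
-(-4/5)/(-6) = -2/15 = -0.13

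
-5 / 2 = -2.50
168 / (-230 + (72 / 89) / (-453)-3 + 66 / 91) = -205455432 / 284062327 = -0.72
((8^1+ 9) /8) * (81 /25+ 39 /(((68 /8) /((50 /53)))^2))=75505881 /9550600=7.91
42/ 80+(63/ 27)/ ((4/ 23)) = 1673/ 120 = 13.94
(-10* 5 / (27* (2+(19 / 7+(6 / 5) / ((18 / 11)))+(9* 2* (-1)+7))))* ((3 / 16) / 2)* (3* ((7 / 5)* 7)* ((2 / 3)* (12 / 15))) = 1715 / 3498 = 0.49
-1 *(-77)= 77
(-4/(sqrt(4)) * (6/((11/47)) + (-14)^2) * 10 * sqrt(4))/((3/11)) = -97520/3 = -32506.67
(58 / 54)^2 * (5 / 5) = 841 / 729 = 1.15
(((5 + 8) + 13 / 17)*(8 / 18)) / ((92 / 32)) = 832 / 391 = 2.13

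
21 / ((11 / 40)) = 840 / 11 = 76.36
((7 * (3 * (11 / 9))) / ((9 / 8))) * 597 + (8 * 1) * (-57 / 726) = 14831980 / 1089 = 13619.82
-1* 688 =-688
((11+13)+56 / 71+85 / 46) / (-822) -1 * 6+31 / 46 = -105005 / 19596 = -5.36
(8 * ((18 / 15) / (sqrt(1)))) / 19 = 48 / 95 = 0.51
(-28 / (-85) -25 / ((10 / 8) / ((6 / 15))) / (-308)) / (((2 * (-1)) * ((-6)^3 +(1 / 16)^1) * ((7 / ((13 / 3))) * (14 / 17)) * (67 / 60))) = 483808 / 873392905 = 0.00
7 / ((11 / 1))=7 / 11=0.64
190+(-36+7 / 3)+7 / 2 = 159.83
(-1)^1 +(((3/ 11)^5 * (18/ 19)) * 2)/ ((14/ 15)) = -21354173/ 21419783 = -1.00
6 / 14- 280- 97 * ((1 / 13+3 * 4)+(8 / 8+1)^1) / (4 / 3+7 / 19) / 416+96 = -185.50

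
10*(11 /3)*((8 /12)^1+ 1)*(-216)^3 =-615859200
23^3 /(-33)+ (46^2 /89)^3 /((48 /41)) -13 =86058984744 /7754659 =11097.71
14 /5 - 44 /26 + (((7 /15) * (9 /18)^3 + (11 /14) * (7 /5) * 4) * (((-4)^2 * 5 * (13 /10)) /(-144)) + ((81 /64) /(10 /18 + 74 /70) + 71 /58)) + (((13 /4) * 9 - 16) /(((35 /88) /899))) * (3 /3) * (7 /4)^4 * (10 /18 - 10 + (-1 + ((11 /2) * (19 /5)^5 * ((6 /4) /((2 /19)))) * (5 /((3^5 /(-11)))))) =-49033964446684559841049 /12410236800000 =-3951090155.40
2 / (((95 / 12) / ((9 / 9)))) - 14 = -1306 / 95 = -13.75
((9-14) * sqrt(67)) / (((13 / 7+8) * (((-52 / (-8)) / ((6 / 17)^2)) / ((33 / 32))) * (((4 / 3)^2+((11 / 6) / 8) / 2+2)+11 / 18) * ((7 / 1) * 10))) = -3564 * sqrt(67) / 112075067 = -0.00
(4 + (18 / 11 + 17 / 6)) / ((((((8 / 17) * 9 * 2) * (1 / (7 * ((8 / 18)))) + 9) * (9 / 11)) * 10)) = 66521 / 753300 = 0.09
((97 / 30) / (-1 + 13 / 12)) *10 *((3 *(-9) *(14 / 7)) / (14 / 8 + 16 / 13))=-1089504 / 155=-7029.06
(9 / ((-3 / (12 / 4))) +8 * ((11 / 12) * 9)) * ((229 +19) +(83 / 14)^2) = 3163329 / 196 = 16139.43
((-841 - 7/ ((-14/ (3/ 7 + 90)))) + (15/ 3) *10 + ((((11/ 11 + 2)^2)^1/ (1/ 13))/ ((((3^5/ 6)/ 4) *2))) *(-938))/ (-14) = 776833/ 1764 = 440.38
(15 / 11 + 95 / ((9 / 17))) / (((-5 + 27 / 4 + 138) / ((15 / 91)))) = 358000 / 1678677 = 0.21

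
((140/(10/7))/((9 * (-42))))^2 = 0.07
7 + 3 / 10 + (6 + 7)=203 / 10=20.30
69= 69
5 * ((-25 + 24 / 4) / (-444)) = 95 / 444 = 0.21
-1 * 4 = -4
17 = 17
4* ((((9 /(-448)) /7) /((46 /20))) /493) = -45 /4444888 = -0.00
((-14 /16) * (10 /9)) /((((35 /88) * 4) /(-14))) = 77 /9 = 8.56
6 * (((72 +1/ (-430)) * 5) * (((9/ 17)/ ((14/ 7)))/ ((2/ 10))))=4179465/ 1462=2858.73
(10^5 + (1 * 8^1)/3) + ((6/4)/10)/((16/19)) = 96002731/960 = 100002.84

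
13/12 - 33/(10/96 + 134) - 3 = -167059/77244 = -2.16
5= 5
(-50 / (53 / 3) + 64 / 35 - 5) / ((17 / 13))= -144729 / 31535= -4.59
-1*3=-3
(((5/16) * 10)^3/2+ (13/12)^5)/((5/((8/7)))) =3.83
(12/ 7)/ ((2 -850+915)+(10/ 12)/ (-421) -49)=0.10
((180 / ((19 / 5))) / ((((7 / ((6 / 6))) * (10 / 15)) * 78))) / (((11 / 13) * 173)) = 225 / 253099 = 0.00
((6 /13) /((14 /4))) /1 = 12 /91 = 0.13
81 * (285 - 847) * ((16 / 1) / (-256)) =22761 / 8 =2845.12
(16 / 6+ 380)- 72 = 932 / 3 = 310.67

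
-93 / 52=-1.79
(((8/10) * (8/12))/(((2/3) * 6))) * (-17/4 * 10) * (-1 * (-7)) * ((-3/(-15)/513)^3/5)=-119/253135681875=-0.00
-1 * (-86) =86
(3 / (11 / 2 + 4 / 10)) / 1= 30 / 59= 0.51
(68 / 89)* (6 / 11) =408 / 979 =0.42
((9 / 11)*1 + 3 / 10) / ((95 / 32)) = 1968 / 5225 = 0.38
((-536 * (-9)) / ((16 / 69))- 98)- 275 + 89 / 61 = 2492699 / 122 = 20431.96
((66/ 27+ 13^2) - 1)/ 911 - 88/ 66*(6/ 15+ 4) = -232834/ 40995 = -5.68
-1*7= -7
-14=-14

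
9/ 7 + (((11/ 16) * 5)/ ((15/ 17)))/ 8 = 4765/ 2688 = 1.77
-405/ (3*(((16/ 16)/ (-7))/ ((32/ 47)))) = 30240/ 47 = 643.40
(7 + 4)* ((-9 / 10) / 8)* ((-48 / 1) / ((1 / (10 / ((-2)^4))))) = 297 / 8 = 37.12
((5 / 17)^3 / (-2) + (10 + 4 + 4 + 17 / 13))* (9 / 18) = 9.65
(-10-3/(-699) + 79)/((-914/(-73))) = 586847/106481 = 5.51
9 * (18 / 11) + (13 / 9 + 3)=1898 / 99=19.17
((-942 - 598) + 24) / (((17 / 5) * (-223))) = 7580 / 3791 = 2.00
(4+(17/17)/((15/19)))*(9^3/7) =19197/35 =548.49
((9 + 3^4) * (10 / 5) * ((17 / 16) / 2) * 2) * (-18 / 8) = -6885 / 16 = -430.31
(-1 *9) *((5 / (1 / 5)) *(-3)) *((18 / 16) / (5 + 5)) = 1215 / 16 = 75.94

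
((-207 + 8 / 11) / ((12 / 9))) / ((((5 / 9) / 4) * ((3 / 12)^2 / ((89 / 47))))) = -87238512 / 2585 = -33747.97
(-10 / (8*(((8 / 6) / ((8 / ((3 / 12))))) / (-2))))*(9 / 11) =540 / 11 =49.09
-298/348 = -149/174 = -0.86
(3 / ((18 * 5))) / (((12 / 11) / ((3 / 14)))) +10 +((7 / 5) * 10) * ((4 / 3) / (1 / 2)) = 79531 / 1680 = 47.34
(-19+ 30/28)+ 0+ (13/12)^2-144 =-162041/1008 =-160.75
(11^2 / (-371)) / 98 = -121 / 36358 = -0.00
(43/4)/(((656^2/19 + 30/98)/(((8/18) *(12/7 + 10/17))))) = 1567006/3226272597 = 0.00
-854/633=-1.35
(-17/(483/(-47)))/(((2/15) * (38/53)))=17.30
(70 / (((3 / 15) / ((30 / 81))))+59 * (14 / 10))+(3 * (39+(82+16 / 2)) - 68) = 71716 / 135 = 531.23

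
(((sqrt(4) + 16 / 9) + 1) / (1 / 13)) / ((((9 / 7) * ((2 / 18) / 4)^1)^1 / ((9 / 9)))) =15652 / 9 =1739.11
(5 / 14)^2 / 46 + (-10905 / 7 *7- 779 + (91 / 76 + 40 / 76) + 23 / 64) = -16009268997 / 1370432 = -11681.91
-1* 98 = -98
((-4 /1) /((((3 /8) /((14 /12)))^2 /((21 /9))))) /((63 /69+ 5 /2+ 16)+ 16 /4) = -1009792 /261711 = -3.86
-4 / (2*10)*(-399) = 399 / 5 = 79.80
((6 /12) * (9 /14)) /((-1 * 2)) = -0.16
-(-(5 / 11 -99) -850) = 8266 / 11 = 751.45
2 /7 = 0.29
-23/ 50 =-0.46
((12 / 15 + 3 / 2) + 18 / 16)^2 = 18769 / 1600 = 11.73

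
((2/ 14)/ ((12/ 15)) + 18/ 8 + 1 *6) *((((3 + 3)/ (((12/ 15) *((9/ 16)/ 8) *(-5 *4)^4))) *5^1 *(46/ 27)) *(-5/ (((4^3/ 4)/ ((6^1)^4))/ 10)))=-1357/ 7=-193.86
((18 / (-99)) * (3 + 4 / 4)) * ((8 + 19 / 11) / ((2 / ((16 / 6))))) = -9.43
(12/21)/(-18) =-2/63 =-0.03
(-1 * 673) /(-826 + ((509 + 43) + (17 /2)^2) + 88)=2692 /455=5.92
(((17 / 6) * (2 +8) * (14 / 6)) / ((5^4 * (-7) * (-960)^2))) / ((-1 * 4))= 17 / 4147200000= 0.00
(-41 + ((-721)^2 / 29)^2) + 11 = 270234640051 / 841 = 321325374.61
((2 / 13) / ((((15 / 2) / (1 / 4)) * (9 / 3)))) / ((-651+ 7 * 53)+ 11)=-1 / 157365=-0.00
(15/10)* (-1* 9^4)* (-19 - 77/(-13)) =1673055/13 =128696.54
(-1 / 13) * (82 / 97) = -82 / 1261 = -0.07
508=508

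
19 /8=2.38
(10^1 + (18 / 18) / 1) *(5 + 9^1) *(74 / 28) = 407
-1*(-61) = 61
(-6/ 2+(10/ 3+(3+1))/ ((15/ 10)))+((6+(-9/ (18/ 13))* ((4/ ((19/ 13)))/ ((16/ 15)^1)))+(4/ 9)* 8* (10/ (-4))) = -17.68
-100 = -100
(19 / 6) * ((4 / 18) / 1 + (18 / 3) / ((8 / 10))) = 2641 / 108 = 24.45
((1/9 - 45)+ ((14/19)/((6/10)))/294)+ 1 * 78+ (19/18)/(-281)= 22274591/672714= 33.11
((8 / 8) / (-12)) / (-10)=1 / 120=0.01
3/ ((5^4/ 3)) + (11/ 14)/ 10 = 1627/ 17500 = 0.09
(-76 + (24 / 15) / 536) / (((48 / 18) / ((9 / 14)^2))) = -883791 / 75040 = -11.78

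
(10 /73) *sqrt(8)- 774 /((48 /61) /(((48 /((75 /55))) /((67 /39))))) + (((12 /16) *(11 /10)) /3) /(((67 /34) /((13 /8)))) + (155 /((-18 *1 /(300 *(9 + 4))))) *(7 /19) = -19875063481 /611040 + 20 *sqrt(2) /73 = -32526.23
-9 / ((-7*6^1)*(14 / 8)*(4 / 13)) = 39 / 98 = 0.40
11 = 11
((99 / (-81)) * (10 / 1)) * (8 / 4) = -220 / 9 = -24.44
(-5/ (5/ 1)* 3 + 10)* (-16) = -112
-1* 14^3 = -2744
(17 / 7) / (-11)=-17 / 77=-0.22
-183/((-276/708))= 10797/23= 469.43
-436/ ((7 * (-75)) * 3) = 436/ 1575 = 0.28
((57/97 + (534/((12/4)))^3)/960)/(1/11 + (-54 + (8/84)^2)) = -884589553617/8115997760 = -108.99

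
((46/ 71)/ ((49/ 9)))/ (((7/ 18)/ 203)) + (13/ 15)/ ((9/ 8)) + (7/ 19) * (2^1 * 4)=587492764/ 8923635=65.84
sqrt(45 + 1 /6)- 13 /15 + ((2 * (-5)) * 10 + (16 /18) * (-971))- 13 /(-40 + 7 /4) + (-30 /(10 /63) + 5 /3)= -880493 /765 + sqrt(1626) /6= -1144.25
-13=-13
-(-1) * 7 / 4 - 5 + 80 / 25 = -1 / 20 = -0.05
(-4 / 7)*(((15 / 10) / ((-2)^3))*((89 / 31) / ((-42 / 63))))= -801 / 1736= -0.46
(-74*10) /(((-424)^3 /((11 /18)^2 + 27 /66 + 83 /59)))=85167155 /4007073286656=0.00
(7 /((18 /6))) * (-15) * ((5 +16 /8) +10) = -595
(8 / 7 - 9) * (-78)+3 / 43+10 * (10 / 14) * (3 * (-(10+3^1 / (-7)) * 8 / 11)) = 10748607 / 23177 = 463.76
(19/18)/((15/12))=0.84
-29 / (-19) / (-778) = -29 / 14782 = -0.00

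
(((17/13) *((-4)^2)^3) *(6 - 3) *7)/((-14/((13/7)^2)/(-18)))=24440832/49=498792.49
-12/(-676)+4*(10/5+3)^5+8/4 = 2112841/169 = 12502.02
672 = 672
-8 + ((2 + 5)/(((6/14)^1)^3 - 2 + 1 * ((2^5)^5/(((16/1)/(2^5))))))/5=-920733585319/115091698465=-8.00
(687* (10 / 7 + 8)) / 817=45342 / 5719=7.93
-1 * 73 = -73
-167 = -167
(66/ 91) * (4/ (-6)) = -44/ 91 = -0.48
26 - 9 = 17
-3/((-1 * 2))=3/2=1.50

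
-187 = -187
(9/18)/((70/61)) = 61/140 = 0.44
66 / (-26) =-33 / 13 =-2.54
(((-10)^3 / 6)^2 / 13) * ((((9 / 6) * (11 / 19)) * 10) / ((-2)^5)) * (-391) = 336015625 / 1482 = 226731.19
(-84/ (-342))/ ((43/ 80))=1120/ 2451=0.46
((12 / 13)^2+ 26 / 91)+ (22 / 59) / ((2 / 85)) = 1185519 / 69797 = 16.99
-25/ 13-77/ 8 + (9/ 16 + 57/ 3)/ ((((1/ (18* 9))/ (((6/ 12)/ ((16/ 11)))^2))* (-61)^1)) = -17.69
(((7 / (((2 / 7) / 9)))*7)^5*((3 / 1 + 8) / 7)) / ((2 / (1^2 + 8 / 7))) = 943997863961285595 / 64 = 14749966624395087.42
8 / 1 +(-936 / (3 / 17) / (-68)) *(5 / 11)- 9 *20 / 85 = 7730 / 187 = 41.34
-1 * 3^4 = -81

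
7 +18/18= 8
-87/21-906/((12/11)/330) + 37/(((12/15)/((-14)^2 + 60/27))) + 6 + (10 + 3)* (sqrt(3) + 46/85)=-1418477006/5355 + 13* sqrt(3)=-264865.81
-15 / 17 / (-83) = 15 / 1411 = 0.01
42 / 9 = 14 / 3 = 4.67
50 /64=25 /32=0.78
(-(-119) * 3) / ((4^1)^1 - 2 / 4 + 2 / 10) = 3570 / 37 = 96.49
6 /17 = 0.35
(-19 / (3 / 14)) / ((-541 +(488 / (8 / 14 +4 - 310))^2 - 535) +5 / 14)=4255641964 / 51503988609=0.08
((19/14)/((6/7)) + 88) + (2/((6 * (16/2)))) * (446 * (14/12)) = 8011/72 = 111.26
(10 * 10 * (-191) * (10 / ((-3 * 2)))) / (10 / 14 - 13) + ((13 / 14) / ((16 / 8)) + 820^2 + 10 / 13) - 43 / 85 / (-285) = 84657237880037 / 126389900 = 669810.15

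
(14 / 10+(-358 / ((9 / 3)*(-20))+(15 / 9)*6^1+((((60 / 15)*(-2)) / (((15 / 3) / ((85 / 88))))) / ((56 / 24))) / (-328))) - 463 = -168822967 / 378840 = -445.63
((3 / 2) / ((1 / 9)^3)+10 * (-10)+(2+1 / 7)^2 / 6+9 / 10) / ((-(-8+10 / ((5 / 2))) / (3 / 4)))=1462893 / 7840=186.59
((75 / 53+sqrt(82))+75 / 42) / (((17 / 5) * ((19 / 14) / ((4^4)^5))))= 687194767360000 / 901+76965813944320 * sqrt(82) / 323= 2920457984102.48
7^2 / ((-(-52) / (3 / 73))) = 147 / 3796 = 0.04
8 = 8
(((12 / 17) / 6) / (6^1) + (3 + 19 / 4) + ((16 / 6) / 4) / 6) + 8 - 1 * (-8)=14615 / 612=23.88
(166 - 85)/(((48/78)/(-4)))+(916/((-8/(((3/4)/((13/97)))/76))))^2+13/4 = -28248353951/62473216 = -452.17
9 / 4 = 2.25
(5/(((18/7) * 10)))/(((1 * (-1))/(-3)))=0.58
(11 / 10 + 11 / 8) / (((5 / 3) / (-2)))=-297 / 100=-2.97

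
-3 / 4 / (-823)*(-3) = -9 / 3292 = -0.00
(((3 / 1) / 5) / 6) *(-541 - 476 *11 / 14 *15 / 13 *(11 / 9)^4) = -42759841 / 284310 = -150.40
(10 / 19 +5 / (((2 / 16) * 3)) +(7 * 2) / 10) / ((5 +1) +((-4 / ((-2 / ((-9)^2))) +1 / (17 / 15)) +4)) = 73933 / 837615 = 0.09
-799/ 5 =-159.80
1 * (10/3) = 10/3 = 3.33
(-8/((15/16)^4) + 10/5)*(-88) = 37227344/50625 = 735.35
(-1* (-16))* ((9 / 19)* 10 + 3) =2352 / 19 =123.79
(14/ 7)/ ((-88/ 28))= -7/ 11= -0.64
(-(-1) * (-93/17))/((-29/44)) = 4092/493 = 8.30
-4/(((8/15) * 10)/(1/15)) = -1/20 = -0.05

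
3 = 3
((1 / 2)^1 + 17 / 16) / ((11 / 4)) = 25 / 44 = 0.57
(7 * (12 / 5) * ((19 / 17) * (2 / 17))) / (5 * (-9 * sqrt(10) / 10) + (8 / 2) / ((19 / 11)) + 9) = -10370808 * sqrt(10) / 77675975 - 5215728 / 15535195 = -0.76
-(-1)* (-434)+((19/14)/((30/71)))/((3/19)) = -413.66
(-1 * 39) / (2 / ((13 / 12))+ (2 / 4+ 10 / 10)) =-338 / 29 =-11.66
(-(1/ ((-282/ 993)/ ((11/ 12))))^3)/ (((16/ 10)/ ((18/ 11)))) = 21940138055/ 637888512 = 34.39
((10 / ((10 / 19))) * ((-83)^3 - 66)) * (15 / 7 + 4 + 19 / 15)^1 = -8453131046 / 105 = -80506009.96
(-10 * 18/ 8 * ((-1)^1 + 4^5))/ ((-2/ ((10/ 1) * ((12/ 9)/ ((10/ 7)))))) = 107415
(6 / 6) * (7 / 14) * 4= 2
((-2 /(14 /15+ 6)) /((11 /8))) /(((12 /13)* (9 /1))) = -5 /198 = -0.03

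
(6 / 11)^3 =216 / 1331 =0.16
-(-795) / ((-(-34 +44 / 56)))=742 / 31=23.94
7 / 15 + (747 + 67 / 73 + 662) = 1544371 / 1095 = 1410.38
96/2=48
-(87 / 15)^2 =-841 / 25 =-33.64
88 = 88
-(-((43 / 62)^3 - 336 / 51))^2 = -642172210807689 / 16415268083776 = -39.12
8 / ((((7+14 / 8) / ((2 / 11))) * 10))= 32 / 1925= 0.02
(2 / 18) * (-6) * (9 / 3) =-2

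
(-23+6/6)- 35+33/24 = -445/8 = -55.62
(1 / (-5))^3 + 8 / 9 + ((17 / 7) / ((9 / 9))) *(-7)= -18134 / 1125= -16.12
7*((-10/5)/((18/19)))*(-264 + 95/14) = 68419/18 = 3801.06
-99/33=-3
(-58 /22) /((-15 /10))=1.76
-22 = -22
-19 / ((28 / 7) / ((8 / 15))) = -38 / 15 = -2.53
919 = 919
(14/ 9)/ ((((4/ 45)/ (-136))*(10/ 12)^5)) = -3701376/ 625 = -5922.20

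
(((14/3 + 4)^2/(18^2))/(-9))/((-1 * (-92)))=-169/603612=-0.00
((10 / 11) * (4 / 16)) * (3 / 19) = 15 / 418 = 0.04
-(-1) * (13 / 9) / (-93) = -13 / 837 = -0.02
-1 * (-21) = 21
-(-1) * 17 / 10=17 / 10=1.70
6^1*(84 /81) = 56 /9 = 6.22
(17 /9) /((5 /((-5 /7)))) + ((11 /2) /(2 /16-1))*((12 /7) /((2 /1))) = -2495 /441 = -5.66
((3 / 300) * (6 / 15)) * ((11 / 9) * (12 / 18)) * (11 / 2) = 121 / 6750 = 0.02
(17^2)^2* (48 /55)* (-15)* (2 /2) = -12027024 /11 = -1093365.82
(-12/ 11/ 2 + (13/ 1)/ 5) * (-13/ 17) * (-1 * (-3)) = -4407/ 935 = -4.71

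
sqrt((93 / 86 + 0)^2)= 93 / 86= 1.08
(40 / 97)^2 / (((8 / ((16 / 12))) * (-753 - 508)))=-800 / 35594247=-0.00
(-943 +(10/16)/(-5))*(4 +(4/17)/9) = -193655/51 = -3797.16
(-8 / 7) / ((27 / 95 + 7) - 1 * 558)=380 / 183113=0.00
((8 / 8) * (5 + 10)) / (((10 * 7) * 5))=3 / 70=0.04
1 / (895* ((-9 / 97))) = -97 / 8055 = -0.01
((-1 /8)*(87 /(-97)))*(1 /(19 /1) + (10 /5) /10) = 261 /9215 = 0.03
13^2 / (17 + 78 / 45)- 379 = -103964 / 281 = -369.98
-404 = -404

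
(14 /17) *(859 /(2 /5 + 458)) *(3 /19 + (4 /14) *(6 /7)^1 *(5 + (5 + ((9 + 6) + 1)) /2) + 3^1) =4634305 /431851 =10.73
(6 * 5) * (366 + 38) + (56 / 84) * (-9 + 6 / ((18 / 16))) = 109058 / 9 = 12117.56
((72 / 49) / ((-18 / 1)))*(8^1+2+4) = -8 / 7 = -1.14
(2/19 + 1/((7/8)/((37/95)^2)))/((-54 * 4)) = -8801/6822900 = -0.00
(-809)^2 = 654481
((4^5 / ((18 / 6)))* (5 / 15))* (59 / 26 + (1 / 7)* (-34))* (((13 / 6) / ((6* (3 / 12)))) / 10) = -40192 / 945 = -42.53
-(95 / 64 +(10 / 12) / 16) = -1.54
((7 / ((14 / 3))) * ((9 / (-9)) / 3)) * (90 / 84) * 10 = -75 / 14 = -5.36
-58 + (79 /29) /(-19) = -32037 /551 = -58.14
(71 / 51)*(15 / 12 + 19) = 1917 / 68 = 28.19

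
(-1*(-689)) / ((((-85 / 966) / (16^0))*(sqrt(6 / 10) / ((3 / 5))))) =-6065.31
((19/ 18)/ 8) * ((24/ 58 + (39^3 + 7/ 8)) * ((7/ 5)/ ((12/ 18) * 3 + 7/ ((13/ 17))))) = 23795028803/ 24220800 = 982.42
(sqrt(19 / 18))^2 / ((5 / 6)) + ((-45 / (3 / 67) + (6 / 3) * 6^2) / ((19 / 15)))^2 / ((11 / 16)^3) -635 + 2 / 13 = 156377955465932 / 93695745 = 1668997.41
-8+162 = 154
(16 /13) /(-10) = -8 /65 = -0.12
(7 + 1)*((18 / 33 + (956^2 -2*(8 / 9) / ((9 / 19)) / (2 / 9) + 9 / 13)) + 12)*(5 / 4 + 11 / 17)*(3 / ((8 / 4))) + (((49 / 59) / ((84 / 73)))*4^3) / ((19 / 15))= 56697959042679 / 2725151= 20805437.59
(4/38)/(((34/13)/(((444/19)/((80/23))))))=33189/122740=0.27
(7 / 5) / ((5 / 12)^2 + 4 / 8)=1008 / 485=2.08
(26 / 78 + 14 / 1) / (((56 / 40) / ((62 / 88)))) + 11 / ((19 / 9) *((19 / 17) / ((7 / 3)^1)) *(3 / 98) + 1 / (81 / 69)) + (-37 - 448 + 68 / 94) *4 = -23146888741381 / 12071811444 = -1917.43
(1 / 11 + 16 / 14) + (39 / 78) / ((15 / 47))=2.80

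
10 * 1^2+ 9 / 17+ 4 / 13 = 2395 / 221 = 10.84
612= 612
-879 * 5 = -4395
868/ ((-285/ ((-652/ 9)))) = 565936/ 2565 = 220.64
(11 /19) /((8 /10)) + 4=359 /76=4.72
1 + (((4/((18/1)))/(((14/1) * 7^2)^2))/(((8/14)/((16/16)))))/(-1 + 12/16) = 302525/302526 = 1.00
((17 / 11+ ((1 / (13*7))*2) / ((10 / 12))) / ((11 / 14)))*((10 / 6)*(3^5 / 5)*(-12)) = -15293448 / 7865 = -1944.49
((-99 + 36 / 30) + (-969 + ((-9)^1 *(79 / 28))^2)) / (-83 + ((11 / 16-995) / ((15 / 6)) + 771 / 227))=375514977 / 424746014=0.88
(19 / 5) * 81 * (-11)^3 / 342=-11979 / 10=-1197.90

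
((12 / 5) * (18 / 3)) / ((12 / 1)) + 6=7.20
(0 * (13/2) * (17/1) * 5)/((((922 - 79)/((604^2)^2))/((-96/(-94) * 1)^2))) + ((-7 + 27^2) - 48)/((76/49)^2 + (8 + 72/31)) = 25083247/473688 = 52.95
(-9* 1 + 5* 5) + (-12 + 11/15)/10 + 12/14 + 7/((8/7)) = 91793/4200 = 21.86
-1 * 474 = -474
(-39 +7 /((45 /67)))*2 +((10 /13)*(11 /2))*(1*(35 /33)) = -30811 /585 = -52.67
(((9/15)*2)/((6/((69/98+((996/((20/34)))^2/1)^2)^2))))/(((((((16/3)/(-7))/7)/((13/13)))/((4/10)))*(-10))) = 760325435211576655964939018076176427/153125000000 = 4965390597300092447117969.00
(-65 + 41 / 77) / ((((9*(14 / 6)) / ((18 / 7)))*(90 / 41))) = -203524 / 56595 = -3.60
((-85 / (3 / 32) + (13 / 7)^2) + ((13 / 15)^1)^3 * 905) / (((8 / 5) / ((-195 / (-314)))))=-33763379 / 276948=-121.91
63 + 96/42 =457/7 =65.29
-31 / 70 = -0.44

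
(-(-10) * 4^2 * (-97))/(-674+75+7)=970/37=26.22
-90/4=-45/2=-22.50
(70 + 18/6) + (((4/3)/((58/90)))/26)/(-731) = 20117821/275587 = 73.00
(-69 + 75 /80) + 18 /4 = -1017 /16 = -63.56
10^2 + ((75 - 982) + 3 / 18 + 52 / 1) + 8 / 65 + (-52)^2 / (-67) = -20775139 / 26130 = -795.07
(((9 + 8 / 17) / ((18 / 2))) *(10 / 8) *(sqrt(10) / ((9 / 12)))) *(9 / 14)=115 *sqrt(10) / 102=3.57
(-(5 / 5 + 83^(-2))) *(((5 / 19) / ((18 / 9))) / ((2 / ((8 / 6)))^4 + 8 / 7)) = -385840 / 18193849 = -0.02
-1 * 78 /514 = -39 /257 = -0.15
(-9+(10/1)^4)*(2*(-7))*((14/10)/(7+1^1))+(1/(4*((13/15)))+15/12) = -24476.41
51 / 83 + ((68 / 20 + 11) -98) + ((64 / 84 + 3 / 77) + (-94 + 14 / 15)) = -175.25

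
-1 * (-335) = 335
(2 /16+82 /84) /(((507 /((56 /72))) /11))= 2035 /109512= 0.02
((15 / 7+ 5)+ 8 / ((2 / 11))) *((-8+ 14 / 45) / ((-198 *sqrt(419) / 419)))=61934 *sqrt(419) / 31185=40.65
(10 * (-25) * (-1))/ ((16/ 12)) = 375/ 2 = 187.50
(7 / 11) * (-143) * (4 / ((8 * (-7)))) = 13 / 2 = 6.50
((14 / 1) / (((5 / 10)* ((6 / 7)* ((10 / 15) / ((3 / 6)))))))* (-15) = -735 / 2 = -367.50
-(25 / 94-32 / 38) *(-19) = -1029 / 94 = -10.95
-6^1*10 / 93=-20 / 31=-0.65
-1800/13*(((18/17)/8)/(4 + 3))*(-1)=4050/1547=2.62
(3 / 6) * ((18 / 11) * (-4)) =-36 / 11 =-3.27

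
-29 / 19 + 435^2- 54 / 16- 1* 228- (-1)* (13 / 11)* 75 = 316142989 / 1672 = 189080.74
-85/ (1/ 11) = -935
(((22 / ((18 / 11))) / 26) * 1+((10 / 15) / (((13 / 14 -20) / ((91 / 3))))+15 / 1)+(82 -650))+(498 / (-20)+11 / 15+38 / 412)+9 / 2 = -1844073193 / 3217617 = -573.12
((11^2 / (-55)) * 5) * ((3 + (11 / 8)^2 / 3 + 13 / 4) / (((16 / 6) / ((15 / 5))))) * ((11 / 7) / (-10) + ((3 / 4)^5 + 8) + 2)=-15748973889 / 18350080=-858.25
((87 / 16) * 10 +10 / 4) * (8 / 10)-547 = -1003 / 2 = -501.50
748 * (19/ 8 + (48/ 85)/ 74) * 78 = 25717263/ 185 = 139012.23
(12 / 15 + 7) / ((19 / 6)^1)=234 / 95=2.46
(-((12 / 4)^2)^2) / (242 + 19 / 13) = -351 / 1055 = -0.33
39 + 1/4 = 157/4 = 39.25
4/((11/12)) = 4.36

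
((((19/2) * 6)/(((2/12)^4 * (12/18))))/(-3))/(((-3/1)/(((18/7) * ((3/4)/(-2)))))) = -83106/7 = -11872.29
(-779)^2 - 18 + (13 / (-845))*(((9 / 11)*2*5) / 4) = 173551369 / 286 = 606822.97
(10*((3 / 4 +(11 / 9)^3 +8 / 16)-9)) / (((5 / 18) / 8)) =-1706.17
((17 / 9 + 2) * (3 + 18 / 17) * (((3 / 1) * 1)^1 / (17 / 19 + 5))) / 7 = 2185 / 1904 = 1.15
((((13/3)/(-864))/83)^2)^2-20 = -42843244660584685211759/2142162233029234262016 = -20.00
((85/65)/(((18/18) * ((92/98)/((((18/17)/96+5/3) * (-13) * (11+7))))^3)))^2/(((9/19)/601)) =2407042009848249033021152720193802818699/207435268371465109504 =11603822381533664185.78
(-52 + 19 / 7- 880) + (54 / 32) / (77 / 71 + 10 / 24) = -33239323 / 35812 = -928.16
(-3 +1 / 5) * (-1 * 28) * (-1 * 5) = -392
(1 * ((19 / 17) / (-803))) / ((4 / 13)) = -247 / 54604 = -0.00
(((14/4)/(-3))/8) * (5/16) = -35/768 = -0.05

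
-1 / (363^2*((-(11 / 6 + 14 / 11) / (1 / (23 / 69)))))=2 / 272855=0.00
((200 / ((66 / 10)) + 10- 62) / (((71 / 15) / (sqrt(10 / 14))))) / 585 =-716 * sqrt(35) / 639639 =-0.01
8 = 8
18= 18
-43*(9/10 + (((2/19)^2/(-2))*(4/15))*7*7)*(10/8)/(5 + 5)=-385409/86640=-4.45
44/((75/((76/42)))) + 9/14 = 767/450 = 1.70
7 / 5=1.40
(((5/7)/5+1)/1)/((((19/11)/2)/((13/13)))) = 176/133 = 1.32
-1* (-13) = 13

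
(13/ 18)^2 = 169/ 324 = 0.52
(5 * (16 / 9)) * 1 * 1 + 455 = 4175 / 9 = 463.89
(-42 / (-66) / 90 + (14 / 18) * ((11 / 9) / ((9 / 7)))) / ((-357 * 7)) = -503 / 1683990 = -0.00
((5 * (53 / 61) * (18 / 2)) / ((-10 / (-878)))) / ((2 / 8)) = 837612 / 61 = 13731.34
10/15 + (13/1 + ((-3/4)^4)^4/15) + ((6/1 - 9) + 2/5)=713007617857/64424509440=11.07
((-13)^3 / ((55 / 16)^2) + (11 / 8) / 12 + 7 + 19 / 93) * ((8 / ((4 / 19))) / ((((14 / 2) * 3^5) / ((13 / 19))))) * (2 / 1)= -20902831391 / 3828270600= -5.46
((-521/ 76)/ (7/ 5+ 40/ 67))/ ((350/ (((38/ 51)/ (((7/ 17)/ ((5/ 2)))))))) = -34907/ 786744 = -0.04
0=0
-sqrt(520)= -2*sqrt(130)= -22.80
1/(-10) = -1/10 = -0.10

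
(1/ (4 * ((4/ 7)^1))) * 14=6.12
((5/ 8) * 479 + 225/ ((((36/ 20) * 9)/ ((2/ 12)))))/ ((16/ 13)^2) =11012885/ 55296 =199.16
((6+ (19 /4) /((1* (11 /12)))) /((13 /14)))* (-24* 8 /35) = -47232 /715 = -66.06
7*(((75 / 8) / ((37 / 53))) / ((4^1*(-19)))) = -27825 / 22496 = -1.24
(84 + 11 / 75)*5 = 6311 / 15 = 420.73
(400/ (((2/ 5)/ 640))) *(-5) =-3200000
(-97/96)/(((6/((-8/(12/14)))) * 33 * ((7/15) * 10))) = 97/9504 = 0.01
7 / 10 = 0.70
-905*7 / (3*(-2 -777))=6335 / 2337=2.71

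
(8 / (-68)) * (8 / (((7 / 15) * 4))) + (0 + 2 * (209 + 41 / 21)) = 150440 / 357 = 421.40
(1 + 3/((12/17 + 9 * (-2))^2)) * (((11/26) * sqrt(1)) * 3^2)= 960333/249704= 3.85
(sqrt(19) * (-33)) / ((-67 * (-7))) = -33 * sqrt(19) / 469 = -0.31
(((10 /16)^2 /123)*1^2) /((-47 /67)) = -1675 /369984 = -0.00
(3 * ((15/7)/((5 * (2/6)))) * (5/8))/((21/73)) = 3285/392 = 8.38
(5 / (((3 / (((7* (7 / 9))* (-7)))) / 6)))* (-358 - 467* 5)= 9236990 / 9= 1026332.22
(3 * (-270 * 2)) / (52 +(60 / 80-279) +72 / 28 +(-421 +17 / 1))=9072 / 3515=2.58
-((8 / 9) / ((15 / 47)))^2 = -141376 / 18225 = -7.76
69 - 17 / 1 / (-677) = 46730 / 677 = 69.03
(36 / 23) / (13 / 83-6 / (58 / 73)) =-0.21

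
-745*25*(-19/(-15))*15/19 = -18625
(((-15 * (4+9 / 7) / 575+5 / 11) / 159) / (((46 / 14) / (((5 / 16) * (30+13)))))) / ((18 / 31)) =934433 / 66615912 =0.01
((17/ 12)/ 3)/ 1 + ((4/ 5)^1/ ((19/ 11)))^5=137479743439/ 278561137500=0.49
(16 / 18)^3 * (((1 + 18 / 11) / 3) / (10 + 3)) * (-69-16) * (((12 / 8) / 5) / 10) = -63104 / 521235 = -0.12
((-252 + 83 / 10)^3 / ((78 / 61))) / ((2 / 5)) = -882869314633 / 31200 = -28297093.42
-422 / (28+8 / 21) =-4431 / 298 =-14.87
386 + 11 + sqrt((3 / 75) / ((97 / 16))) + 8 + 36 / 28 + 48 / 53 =4 *sqrt(97) / 485 + 151068 / 371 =407.27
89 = 89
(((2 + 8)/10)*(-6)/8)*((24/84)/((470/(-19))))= 57/6580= 0.01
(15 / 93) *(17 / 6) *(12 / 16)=85 / 248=0.34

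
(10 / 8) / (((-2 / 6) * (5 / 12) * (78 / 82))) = -123 / 13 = -9.46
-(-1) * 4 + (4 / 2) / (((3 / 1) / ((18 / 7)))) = 5.71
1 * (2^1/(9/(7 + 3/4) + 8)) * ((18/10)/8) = 279/5680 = 0.05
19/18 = 1.06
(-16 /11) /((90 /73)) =-1.18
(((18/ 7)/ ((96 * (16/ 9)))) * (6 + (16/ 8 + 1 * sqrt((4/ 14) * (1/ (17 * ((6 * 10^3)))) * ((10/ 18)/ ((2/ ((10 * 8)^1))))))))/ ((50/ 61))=183 * sqrt(1785)/ 53312000 + 1647/ 11200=0.15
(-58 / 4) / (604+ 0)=-29 / 1208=-0.02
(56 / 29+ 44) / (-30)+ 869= 125783 / 145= 867.47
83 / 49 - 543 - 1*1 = -26573 / 49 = -542.31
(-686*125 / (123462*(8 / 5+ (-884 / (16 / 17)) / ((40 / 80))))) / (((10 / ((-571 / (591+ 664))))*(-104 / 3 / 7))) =0.00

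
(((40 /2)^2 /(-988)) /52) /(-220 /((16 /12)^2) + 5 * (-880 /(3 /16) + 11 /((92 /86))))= 1380 /4172222483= 0.00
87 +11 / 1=98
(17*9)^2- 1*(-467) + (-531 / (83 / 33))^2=471537293 / 6889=68447.86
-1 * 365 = -365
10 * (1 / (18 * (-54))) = -5 / 486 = -0.01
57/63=19/21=0.90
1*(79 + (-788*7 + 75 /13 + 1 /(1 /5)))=-5426.23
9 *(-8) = -72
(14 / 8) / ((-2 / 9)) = -63 / 8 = -7.88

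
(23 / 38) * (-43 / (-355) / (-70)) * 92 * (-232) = 5277304 / 236075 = 22.35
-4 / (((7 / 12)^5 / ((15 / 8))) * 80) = -23328 / 16807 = -1.39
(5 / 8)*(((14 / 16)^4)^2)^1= 28824005 / 134217728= 0.21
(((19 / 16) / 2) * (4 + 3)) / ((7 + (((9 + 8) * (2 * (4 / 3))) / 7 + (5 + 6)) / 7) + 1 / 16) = 19551 / 44966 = 0.43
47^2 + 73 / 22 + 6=2218.32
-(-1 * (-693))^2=-480249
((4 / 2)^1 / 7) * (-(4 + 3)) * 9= -18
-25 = -25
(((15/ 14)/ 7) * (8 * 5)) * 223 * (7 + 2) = 602100/ 49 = 12287.76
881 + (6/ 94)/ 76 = 3146935/ 3572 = 881.00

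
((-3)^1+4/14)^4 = 130321/2401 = 54.28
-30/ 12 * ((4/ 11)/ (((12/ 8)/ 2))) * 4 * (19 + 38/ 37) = -39520/ 407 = -97.10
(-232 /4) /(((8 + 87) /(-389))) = 22562 /95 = 237.49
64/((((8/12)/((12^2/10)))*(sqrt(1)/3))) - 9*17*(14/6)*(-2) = 24306/5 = 4861.20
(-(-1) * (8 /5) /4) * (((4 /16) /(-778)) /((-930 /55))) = 11 /1447080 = 0.00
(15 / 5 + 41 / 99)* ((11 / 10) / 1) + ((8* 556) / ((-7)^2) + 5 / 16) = 3346081 / 35280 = 94.84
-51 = -51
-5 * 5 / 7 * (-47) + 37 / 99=116584 / 693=168.23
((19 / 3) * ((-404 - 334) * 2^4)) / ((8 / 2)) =-18696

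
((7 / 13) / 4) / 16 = 7 / 832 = 0.01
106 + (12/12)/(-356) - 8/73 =2751807/25988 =105.89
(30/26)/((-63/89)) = -445/273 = -1.63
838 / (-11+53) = 19.95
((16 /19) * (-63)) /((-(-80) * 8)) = -63 /760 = -0.08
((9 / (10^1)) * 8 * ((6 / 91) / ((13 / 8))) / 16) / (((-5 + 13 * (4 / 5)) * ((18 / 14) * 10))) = 2 / 7605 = 0.00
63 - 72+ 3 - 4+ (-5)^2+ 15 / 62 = 945 / 62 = 15.24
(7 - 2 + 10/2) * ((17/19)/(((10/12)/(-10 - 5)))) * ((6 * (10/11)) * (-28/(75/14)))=959616/209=4591.46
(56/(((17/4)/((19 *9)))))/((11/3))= 114912/187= 614.50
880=880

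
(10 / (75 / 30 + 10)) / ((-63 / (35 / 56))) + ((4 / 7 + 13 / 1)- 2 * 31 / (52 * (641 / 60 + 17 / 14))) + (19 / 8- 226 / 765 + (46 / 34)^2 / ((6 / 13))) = 307652896051 / 15769932360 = 19.51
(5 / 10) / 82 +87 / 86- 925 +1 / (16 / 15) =-26037247 / 28208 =-923.04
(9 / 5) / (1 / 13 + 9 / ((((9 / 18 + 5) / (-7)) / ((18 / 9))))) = -1287 / 16325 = -0.08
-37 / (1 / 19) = -703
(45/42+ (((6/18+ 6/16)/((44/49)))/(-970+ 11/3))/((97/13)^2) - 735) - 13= -3861607381227/5169982048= -746.93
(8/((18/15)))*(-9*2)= -120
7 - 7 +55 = 55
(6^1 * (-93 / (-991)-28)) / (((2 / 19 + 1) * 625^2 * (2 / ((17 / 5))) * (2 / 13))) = -23224669 / 5419531250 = -0.00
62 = 62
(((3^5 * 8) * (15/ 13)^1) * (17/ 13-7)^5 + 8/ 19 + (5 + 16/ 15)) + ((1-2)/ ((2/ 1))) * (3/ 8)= -295060284521234639/ 22010249040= -13405585.92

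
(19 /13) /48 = 19 /624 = 0.03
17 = 17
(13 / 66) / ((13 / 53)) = 53 / 66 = 0.80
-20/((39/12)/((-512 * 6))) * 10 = 2457600/13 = 189046.15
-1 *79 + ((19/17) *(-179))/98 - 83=-273293/1666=-164.04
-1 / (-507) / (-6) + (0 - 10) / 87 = -10169 / 88218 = -0.12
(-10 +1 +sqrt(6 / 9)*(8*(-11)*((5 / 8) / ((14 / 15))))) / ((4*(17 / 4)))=-275*sqrt(6) / 238 - 9 / 17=-3.36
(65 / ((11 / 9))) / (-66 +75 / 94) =-6110 / 7491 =-0.82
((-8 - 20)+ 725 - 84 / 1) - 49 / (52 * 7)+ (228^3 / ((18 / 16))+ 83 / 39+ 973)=1643773871 / 156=10537011.99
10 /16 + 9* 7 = 509 /8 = 63.62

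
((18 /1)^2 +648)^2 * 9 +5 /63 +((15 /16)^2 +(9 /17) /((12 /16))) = 2331334338127 /274176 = 8503057.66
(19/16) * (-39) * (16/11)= -741/11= -67.36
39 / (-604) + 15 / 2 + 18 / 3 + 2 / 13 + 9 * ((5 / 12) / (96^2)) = 13.59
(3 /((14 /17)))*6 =153 /7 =21.86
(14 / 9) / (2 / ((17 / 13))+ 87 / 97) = 23086 / 36009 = 0.64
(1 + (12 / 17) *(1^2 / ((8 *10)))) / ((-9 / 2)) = -343 / 1530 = -0.22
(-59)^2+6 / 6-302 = 3180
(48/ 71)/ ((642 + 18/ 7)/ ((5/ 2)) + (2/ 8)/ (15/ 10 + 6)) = 10080/ 3844721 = 0.00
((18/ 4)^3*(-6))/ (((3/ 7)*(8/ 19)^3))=-35001477/ 2048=-17090.56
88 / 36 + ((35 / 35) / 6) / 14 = 619 / 252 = 2.46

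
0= 0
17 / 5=3.40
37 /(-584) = -37 /584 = -0.06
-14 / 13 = -1.08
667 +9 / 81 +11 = 6103 / 9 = 678.11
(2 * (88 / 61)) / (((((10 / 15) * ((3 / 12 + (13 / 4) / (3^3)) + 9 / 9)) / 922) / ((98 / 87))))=214685856 / 65453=3280.00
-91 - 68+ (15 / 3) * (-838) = -4349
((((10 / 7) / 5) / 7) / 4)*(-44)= -22 / 49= -0.45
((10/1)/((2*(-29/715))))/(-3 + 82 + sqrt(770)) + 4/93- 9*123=-1108.11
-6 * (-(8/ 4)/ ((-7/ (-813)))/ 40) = 2439/ 70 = 34.84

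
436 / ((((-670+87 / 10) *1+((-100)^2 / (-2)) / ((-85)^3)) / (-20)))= 428413600 / 32489269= 13.19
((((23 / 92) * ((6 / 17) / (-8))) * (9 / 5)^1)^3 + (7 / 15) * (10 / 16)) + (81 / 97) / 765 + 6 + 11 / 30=4874677958647 / 731997696000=6.66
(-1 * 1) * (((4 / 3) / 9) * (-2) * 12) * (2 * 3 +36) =149.33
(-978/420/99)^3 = -4330747/332812557000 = -0.00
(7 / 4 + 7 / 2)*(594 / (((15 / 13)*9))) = 3003 / 10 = 300.30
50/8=25/4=6.25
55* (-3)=-165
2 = 2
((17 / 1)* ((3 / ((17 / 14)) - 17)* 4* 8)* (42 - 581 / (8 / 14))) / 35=1100632 / 5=220126.40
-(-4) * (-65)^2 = 16900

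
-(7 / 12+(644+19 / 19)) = -7747 / 12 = -645.58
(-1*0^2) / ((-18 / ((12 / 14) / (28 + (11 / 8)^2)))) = 0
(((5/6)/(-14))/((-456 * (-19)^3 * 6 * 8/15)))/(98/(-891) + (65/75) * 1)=-12375/1574494534144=-0.00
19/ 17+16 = 291/ 17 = 17.12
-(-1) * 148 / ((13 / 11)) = 1628 / 13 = 125.23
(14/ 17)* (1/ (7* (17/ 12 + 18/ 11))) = 264/ 6851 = 0.04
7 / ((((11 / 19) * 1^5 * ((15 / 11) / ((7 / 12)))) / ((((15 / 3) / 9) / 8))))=931 / 2592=0.36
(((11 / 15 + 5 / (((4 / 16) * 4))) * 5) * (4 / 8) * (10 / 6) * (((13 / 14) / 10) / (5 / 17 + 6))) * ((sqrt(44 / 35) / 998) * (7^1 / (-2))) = -9503 * sqrt(385) / 134550360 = -0.00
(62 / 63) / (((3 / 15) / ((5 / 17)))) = 1550 / 1071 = 1.45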